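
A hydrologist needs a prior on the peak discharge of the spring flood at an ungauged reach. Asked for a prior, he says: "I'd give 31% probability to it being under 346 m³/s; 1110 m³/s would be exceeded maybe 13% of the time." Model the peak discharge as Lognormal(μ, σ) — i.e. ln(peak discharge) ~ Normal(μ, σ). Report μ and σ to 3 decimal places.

μ ≈ 6.203, σ ≈ 0.719

If T ~ Lognormal(μ,σ) then ln T ~ Normal(μ,σ), so the p-quantile of ln T is μ + z_p·σ.
ln(346) = 5.846 and ln(1110) = 7.012; z_{0.31} = -0.4959, z_{0.87} = 1.126.
σ = (7.012 − 5.846)/(1.126 − (-0.4959)) = 0.719.
μ = 5.846 − (-0.4959)·0.719 = 6.203.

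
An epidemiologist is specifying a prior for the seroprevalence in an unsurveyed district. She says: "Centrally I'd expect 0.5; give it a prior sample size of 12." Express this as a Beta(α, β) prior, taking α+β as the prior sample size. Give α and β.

α = 6, β = 6

Under the effective-sample-size interpretation, Beta(α, β) has prior mean α/(α+β) and prior sample size α+β.
So α+β = 12 and α/(α+β) = 0.5, giving α = 0.5·12 = 6 and β = 12 − 6 = 6.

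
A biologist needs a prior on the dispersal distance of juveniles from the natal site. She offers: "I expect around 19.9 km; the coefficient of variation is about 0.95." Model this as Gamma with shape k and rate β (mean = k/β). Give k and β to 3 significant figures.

k ≈ 1.11, β ≈ 0.0557

For Gamma(k, rate β): mean = k/β, variance = k/β², so CV = 1/√k.
CV = 0.95, hence k = 1/CV² = 1.11.
Then β = k/mean = 1.11/19.9 = 0.0557.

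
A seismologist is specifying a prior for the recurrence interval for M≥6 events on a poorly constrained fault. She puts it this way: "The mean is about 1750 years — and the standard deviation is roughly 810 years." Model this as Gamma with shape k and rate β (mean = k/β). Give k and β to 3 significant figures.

For Gamma(k, rate β): mean = k/β, variance = k/β², so CV = 1/√k.
CV = SD/mean = 810/1750 = 0.4629, hence k = 1/CV² = 4.67.
Then β = k/mean = 4.67/1750 = 0.00267.

k ≈ 4.67, β ≈ 0.00267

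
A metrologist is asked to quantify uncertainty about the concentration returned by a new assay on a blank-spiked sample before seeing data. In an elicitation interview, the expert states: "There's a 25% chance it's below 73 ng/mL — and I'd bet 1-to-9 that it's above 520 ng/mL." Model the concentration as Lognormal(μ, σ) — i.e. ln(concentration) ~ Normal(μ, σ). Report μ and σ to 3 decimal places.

μ ≈ 4.967, σ ≈ 1.004

If T ~ Lognormal(μ,σ) then ln T ~ Normal(μ,σ), so the p-quantile of ln T is μ + z_p·σ.
ln(73) = 4.29 and ln(520) = 6.254; z_{0.25} = -0.6745, z_{0.9} = 1.282.
σ = (6.254 − 4.29)/(1.282 − (-0.6745)) = 1.004.
μ = 4.29 − (-0.6745)·1.004 = 4.967.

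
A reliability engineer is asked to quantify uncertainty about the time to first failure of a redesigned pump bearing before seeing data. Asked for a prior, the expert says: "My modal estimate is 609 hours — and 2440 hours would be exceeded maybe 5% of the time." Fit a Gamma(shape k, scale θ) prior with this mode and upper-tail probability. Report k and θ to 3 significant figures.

Gamma(k,θ) with k>1 has mode (k−1)θ, so θ = 609/(k−1).
Need P(X < 2440) = 0.95 with θ tied to k this way. Start at k = 2, θ = 609: P(X<2440) ≈ 0.909.
Too low — raise k to concentrate. Iterating converges to k ≈ 2.31.
Then θ = 609/(2.31−1) ≈ 466.

k ≈ 2.31, θ ≈ 466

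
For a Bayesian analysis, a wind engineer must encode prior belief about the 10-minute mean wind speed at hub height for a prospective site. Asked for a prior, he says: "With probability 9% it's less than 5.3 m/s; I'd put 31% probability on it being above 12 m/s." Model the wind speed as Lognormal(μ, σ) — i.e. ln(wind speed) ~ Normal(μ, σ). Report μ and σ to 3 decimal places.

If T ~ Lognormal(μ,σ) then ln T ~ Normal(μ,σ), so the p-quantile of ln T is μ + z_p·σ.
ln(5.3) = 1.668 and ln(12) = 2.485; z_{0.09} = -1.341, z_{0.69} = 0.4959.
σ = (2.485 − 1.668)/(0.4959 − (-1.341)) = 0.445.
μ = 1.668 − (-1.341)·0.445 = 2.264.

μ ≈ 2.264, σ ≈ 0.445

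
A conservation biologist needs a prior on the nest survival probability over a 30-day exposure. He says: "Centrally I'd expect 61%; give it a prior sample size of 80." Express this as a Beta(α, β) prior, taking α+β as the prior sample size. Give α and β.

α = 48.8, β = 31.2

Under the effective-sample-size interpretation, Beta(α, β) has prior mean α/(α+β) and prior sample size α+β.
So α+β = 80 and α/(α+β) = 0.61, giving α = 0.61·80 = 48.8 and β = 80 − 48.8 = 31.2.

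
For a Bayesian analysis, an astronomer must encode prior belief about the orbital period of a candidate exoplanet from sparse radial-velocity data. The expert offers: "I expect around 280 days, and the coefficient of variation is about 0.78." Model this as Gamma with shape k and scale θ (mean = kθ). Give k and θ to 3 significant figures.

k ≈ 1.64, θ ≈ 170

For Gamma(k, scale θ): mean = kθ, variance = kθ², so CV = 1/√k.
CV = 0.78, hence k = 1/CV² = 1.64.
Then θ = mean/k = 280/1.64 = 170.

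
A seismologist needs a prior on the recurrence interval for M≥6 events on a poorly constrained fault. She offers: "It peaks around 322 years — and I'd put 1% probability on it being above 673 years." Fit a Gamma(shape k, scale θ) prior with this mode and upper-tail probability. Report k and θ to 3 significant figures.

Gamma(k,θ) with k>1 has mode (k−1)θ, so θ = 322/(k−1).
Need P(X < 673) = 0.99 with θ tied to k this way. Start at k = 2, θ = 322: P(X<673) ≈ 0.618.
Too low — raise k to concentrate. Iterating converges to k ≈ 9.96.
Then θ = 322/(9.96−1) ≈ 35.9.

k ≈ 9.96, θ ≈ 35.9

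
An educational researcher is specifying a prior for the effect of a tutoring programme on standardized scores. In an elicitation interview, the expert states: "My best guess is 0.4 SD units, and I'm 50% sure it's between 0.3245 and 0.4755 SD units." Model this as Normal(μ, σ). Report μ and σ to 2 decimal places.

A symmetric 50% interval runs μ ± z·σ with z = 0.6745.
Half-width = 0.0755, so σ = 0.0755/0.6745 = 0.11.
μ is the stated best guess, 0.40.

μ = 0.40, σ = 0.11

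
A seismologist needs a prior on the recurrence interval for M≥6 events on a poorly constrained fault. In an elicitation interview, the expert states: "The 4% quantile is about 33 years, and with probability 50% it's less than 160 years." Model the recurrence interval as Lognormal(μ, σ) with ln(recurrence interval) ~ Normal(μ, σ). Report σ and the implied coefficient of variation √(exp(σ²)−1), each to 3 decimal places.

σ ≈ 0.902, CV ≈ 1.120

If T ~ Lognormal(μ,σ) then ln T ~ Normal(μ,σ), so the p-quantile of ln T is μ + z_p·σ.
ln(33) = 3.497 and ln(160) = 5.075; z_{0.04} = -1.751, z_{0.5} = 0.
σ = (5.075 − 3.497)/(0 − (-1.751)) = 0.902.
μ = 3.497 − (-1.751)·0.902 = 5.075.
CV = √(exp(σ²)−1) = √(exp(0.8131)−1) = 1.120.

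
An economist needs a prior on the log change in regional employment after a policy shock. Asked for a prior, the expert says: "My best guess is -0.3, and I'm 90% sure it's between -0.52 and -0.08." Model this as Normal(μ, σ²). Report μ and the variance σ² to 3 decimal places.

A symmetric 90% interval runs μ ± z·σ with z = 1.645.
Half-width = 0.22, so σ = 0.22/1.645 = 0.1338 and σ² = 0.018.
μ is the stated best guess, -0.300.

μ = -0.300, σ² = 0.018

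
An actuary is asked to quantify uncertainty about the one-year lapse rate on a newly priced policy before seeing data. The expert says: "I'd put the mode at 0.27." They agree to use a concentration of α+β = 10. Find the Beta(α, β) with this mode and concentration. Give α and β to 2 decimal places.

α = 3.16, β = 6.84

For α,β > 1 the Beta mode is (α−1)/(α+β−2). With α+β = 10, the mode is (α−1)/8.
Set (α−1)/8 = 0.27 → α = 1 + 0.27·8 = 3.16.
β = 10 − α = 6.84.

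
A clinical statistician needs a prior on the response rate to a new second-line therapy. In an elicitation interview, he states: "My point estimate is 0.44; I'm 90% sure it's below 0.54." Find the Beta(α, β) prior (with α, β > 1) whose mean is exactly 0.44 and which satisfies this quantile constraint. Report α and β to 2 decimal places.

With mean 0.44 fixed, write α = 0.44s, β = 0.56s where s = α+β.
Need P(θ < 0.54) = 0.9 under Beta(0.44s, 0.56s). Normal approximation: (q−m)/√(m(1−m)/s) ≈ z_{0.9} = 1.28, so s ≈ 0.44·0.56·(1.28)²/(0.54−0.44)² = 40.5.
At s = 40.5: P(θ<0.54) ≈ 0.899. Adjusting to match 0.9 gives s ≈ 40.65.
So α = 0.44·40.65 ≈ 17.89, β = 0.56·40.65 ≈ 22.77.

α ≈ 17.89, β ≈ 22.77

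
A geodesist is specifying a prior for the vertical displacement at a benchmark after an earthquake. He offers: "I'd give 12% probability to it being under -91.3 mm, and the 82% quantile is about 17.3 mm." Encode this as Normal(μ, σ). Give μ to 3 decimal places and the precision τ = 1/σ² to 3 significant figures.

μ = -30.256, τ = 0.00037

For Normal(μ,σ), the p-quantile is μ + z_p·σ. Here z_{0.12} = -1.175, z_{0.82} = 0.9154.
So -91.3 = μ − 1.175σ and 17.3 = μ + 0.9154σ.
Subtracting: σ = (17.3 − -91.3)/(0.9154 − (-1.175)) = 51.953.
Then μ = -91.3 − (-1.175)·51.953 = -30.256.
Precision τ = 1/σ² = 1/51.95² = 0.00037.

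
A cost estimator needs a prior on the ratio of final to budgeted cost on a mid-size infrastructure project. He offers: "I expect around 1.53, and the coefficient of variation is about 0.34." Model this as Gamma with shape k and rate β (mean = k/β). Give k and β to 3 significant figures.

For Gamma(k, rate β): mean = k/β, variance = k/β², so CV = 1/√k.
CV = 0.34, hence k = 1/CV² = 8.65.
Then β = k/mean = 8.65/1.53 = 5.65.

k ≈ 8.65, β ≈ 5.65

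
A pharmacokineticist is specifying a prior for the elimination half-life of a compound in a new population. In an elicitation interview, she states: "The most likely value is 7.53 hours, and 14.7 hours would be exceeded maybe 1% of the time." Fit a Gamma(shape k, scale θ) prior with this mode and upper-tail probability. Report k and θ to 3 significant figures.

Gamma(k,θ) with k>1 has mode (k−1)θ, so θ = 7.53/(k−1).
Need P(X < 14.7) = 0.99 with θ tied to k this way. Start at k = 2, θ = 7.53: P(X<14.7) ≈ 0.581.
Too low — raise k to concentrate. Iterating converges to k ≈ 12.
Then θ = 7.53/(12−1) ≈ 0.683.

k ≈ 12, θ ≈ 0.683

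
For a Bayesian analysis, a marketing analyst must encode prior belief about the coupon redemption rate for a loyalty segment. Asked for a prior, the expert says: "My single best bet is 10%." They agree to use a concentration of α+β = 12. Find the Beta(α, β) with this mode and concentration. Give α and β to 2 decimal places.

For α,β > 1 the Beta mode is (α−1)/(α+β−2). With α+β = 12, the mode is (α−1)/10.
Set (α−1)/10 = 0.1 → α = 1 + 0.1·10 = 2.00.
β = 12 − α = 10.00.

α = 2.00, β = 10.00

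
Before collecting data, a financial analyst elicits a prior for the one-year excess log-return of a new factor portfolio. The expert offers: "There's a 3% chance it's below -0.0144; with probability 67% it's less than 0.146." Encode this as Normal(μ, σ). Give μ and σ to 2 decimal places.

μ = 0.12, σ = 0.07

For Normal(μ,σ), the p-quantile is μ + z_p·σ. Here z_{0.03} = -1.881, z_{0.67} = 0.4399.
So -0.0144 = μ − 1.881σ and 0.146 = μ + 0.4399σ.
Subtracting: σ = (0.146 − -0.0144)/(0.4399 − (-1.881)) = 0.07.
Then μ = -0.0144 − (-1.881)·0.07 = 0.12.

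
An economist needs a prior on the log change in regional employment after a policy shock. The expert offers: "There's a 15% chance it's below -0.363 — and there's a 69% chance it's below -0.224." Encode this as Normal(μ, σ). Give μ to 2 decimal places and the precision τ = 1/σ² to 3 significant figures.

For Normal(μ,σ), the p-quantile is μ + z_p·σ. Here z_{0.15} = -1.036, z_{0.69} = 0.4959.
So -0.363 = μ − 1.036σ and -0.224 = μ + 0.4959σ.
Subtracting: σ = (-0.224 − -0.363)/(0.4959 − (-1.036)) = 0.09.
Then μ = -0.363 − (-1.036)·0.09 = -0.27.
Precision τ = 1/σ² = 1/0.09071² = 122.

μ = -0.27, τ = 122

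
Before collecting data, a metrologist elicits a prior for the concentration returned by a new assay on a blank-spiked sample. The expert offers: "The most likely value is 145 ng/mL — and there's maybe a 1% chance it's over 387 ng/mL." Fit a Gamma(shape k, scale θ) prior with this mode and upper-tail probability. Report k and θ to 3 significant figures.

Gamma(k,θ) with k>1 has mode (k−1)θ, so θ = 145/(k−1).
Need P(X < 387) = 0.99 with θ tied to k this way. Start at k = 2, θ = 145: P(X<387) ≈ 0.746.
Too low — raise k to concentrate. Iterating converges to k ≈ 5.8.
Then θ = 145/(5.8−1) ≈ 30.2.

k ≈ 5.8, θ ≈ 30.2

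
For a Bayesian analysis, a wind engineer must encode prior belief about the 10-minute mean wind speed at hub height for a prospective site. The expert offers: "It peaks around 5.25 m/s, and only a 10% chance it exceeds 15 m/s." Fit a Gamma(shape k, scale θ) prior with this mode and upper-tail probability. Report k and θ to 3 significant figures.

k ≈ 2.73, θ ≈ 3.03

Gamma(k,θ) with k>1 has mode (k−1)θ, so θ = 5.25/(k−1).
Need P(X < 15) = 0.9 with θ tied to k this way. Start at k = 2, θ = 5.25: P(X<15) ≈ 0.778.
Too low — raise k to concentrate. Iterating converges to k ≈ 2.73.
Then θ = 5.25/(2.73−1) ≈ 3.03.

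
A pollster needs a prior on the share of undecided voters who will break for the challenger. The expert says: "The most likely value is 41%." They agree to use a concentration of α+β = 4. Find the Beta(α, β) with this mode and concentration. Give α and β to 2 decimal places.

For α,β > 1 the Beta mode is (α−1)/(α+β−2). With α+β = 4, the mode is (α−1)/2.
Set (α−1)/2 = 0.41 → α = 1 + 0.41·2 = 1.82.
β = 4 − α = 2.18.

α = 1.82, β = 2.18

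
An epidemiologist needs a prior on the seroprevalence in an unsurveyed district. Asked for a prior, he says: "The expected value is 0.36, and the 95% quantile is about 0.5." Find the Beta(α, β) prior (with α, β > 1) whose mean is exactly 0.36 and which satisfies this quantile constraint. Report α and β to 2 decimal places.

With mean 0.36 fixed, write α = 0.36s, β = 0.64s where s = α+β.
Need P(θ < 0.5) = 0.95 under Beta(0.36s, 0.64s). Normal approximation: (q−m)/√(m(1−m)/s) ≈ z_{0.95} = 1.64, so s ≈ 0.36·0.64·(1.64)²/(0.5−0.36)² = 31.8.
At s = 31.8: P(θ<0.5) ≈ 0.946. Adjusting to match 0.95 gives s ≈ 33.18.
So α = 0.36·33.18 ≈ 11.94, β = 0.64·33.18 ≈ 21.23.

α ≈ 11.94, β ≈ 21.23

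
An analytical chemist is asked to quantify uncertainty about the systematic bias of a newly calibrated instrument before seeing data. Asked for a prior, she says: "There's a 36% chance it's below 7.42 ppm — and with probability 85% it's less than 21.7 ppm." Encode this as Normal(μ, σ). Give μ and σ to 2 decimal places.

μ = 11.09, σ = 10.24

The p-quantile of Normal(μ,σ) is μ + z_p·σ, with z_{0.36} = -0.3585 and z_{0.85} = 1.036.
Eliminate σ: μ = (z₂·x₁ − z₁·x₂)/(z₂ − z₁) = (1.036·7.42 − (-0.3585)·21.7)/1.395 = 11.09.
Then σ = (x₂ − x₁)/(z₂ − z₁) = (21.7 − 7.42)/1.395 = 10.24.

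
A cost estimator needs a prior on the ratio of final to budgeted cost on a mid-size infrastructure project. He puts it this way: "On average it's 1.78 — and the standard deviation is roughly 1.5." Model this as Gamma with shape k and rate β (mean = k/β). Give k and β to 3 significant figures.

k ≈ 1.41, β ≈ 0.791

For Gamma(k, rate β): mean = k/β, variance = k/β², so CV = 1/√k.
CV = SD/mean = 1.5/1.78 = 0.8427, hence k = 1/CV² = 1.41.
Then β = k/mean = 1.41/1.78 = 0.791.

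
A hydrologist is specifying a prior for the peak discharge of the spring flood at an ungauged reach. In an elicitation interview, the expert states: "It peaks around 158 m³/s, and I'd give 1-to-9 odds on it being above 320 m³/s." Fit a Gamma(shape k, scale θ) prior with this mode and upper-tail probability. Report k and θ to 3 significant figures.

k ≈ 4.85, θ ≈ 41

Gamma(k,θ) with k>1 has mode (k−1)θ, so θ = 158/(k−1).
Need P(X < 320) = 0.9 with θ tied to k this way. Start at k = 2, θ = 158: P(X<320) ≈ 0.601.
Too low — raise k to concentrate. Iterating converges to k ≈ 4.85.
Then θ = 158/(4.85−1) ≈ 41.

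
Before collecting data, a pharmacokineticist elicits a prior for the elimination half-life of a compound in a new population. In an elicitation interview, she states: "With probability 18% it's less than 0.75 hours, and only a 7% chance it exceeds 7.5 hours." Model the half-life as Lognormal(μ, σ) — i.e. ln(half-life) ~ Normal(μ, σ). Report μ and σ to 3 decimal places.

If T ~ Lognormal(μ,σ) then ln T ~ Normal(μ,σ), so the p-quantile of ln T is μ + z_p·σ.
ln(0.75) = -0.2877 and ln(7.5) = 2.015; z_{0.18} = -0.9154, z_{0.93} = 1.476.
σ = (2.015 − -0.2877)/(1.476 − (-0.9154)) = 0.963.
μ = -0.2877 − (-0.9154)·0.963 = 0.594.

μ ≈ 0.594, σ ≈ 0.963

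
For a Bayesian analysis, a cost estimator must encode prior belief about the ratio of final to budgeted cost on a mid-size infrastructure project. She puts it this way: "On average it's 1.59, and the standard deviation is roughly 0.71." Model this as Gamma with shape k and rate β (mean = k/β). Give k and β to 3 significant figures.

For Gamma(k, rate β): mean = k/β, variance = k/β², so CV = 1/√k.
CV = SD/mean = 0.71/1.59 = 0.4465, hence k = 1/CV² = 5.02.
Then β = k/mean = 5.02/1.59 = 3.15.

k ≈ 5.02, β ≈ 3.15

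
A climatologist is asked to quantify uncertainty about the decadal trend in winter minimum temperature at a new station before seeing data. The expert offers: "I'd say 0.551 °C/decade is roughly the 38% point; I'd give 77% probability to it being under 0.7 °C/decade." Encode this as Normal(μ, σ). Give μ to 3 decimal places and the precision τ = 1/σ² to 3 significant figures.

For Normal(μ,σ), the p-quantile is μ + z_p·σ. Here z_{0.38} = -0.3055, z_{0.77} = 0.7388.
So 0.551 = μ − 0.3055σ and 0.7 = μ + 0.7388σ.
Subtracting: σ = (0.7 − 0.551)/(0.7388 − (-0.3055)) = 0.143.
Then μ = 0.551 − (-0.3055)·0.143 = 0.595.
Precision τ = 1/σ² = 1/0.1427² = 49.1.

μ = 0.595, τ = 49.1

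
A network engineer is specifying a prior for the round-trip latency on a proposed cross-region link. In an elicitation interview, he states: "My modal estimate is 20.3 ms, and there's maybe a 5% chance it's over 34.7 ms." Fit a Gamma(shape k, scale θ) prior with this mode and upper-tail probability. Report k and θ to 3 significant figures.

k ≈ 10.7, θ ≈ 2.09

Gamma(k,θ) with k>1 has mode (k−1)θ, so θ = 20.3/(k−1).
Need P(X < 34.7) = 0.95 with θ tied to k this way. Start at k = 2, θ = 20.3: P(X<34.7) ≈ 0.510.
Too low — raise k to concentrate. Iterating converges to k ≈ 10.7.
Then θ = 20.3/(10.7−1) ≈ 2.09.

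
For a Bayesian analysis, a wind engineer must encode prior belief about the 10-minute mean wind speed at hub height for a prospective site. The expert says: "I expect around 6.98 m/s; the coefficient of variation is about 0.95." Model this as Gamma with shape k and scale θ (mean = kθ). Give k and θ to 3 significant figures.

k ≈ 1.11, θ ≈ 6.3

For Gamma(k, scale θ): mean = kθ, variance = kθ², so CV = 1/√k.
CV = 0.95, hence k = 1/CV² = 1.11.
Then θ = mean/k = 6.98/1.11 = 6.3.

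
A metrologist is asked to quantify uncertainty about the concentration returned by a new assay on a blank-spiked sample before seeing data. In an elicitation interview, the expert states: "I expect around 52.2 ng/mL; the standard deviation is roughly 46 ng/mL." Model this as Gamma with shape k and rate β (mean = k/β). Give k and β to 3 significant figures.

k ≈ 1.29, β ≈ 0.0247

For Gamma(k, rate β): mean = k/β, variance = k/β², so CV = 1/√k.
CV = SD/mean = 46/52.2 = 0.8812, hence k = 1/CV² = 1.29.
Then β = k/mean = 1.29/52.2 = 0.0247.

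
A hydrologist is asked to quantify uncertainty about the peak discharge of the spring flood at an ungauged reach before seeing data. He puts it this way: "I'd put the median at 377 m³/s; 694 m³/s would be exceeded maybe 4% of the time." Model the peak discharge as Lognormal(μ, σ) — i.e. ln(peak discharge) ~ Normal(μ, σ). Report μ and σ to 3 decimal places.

If T ~ Lognormal(μ,σ) then ln T ~ Normal(μ,σ), so the p-quantile of ln T is μ + z_p·σ.
ln(377) = 5.932 and ln(694) = 6.542; z_{0.5} = 0, z_{0.96} = 1.751.
σ = (6.542 − 5.932)/(1.751 − (0)) = 0.349.
μ = 5.932 − (0)·0.349 = 5.932.

μ ≈ 5.932, σ ≈ 0.349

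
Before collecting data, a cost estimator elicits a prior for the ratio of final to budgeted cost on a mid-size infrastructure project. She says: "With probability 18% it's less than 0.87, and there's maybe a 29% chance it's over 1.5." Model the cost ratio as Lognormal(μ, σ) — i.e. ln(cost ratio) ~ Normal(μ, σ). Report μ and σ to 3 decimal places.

If T ~ Lognormal(μ,σ) then ln T ~ Normal(μ,σ), so the p-quantile of ln T is μ + z_p·σ.
ln(0.87) = -0.1393 and ln(1.5) = 0.4055; z_{0.18} = -0.9154, z_{0.71} = 0.5534.
σ = (0.4055 − -0.1393)/(0.5534 − (-0.9154)) = 0.371.
μ = -0.1393 − (-0.9154)·0.371 = 0.200.

μ ≈ 0.200, σ ≈ 0.371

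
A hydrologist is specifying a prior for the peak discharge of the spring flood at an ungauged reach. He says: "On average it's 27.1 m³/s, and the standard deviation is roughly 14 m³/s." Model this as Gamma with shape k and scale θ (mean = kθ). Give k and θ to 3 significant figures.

For Gamma(k, scale θ): mean = kθ, variance = kθ², so CV = 1/√k.
CV = SD/mean = 14/27.1 = 0.5166, hence k = 1/CV² = 3.75.
Then θ = mean/k = 27.1/3.75 = 7.23.

k ≈ 3.75, θ ≈ 7.23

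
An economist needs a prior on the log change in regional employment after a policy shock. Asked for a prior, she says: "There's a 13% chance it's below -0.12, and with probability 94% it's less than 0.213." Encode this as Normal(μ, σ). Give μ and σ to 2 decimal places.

The p-quantile of Normal(μ,σ) is μ + z_p·σ, with z_{0.13} = -1.126 and z_{0.94} = 1.555.
Eliminate σ: μ = (z₂·x₁ − z₁·x₂)/(z₂ − z₁) = (1.555·-0.12 − (-1.126)·0.213)/2.681 = 0.02.
Then σ = (x₂ − x₁)/(z₂ − z₁) = (0.213 − -0.12)/2.681 = 0.12.

μ = 0.02, σ = 0.12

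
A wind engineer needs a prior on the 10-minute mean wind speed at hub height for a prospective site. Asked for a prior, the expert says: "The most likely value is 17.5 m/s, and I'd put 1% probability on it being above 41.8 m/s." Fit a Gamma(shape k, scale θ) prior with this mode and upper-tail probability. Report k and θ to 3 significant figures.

Gamma(k,θ) with k>1 has mode (k−1)θ, so θ = 17.5/(k−1).
Need P(X < 41.8) = 0.99 with θ tied to k this way. Start at k = 2, θ = 17.5: P(X<41.8) ≈ 0.689.
Too low — raise k to concentrate. Iterating converges to k ≈ 7.25.
Then θ = 17.5/(7.25−1) ≈ 2.8.

k ≈ 7.25, θ ≈ 2.8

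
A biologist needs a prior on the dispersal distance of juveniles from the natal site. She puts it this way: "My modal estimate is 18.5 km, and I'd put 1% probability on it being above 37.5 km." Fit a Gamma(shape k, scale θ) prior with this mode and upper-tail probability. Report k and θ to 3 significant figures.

k ≈ 10.8, θ ≈ 1.89

Gamma(k,θ) with k>1 has mode (k−1)θ, so θ = 18.5/(k−1).
Need P(X < 37.5) = 0.99 with θ tied to k this way. Start at k = 2, θ = 18.5: P(X<37.5) ≈ 0.601.
Too low — raise k to concentrate. Iterating converges to k ≈ 10.8.
Then θ = 18.5/(10.8−1) ≈ 1.89.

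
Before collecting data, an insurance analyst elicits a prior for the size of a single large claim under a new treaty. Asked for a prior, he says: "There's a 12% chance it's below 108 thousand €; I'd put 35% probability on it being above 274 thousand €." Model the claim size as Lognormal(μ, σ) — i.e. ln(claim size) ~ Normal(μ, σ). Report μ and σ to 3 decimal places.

μ ≈ 5.383, σ ≈ 0.597

If T ~ Lognormal(μ,σ) then ln T ~ Normal(μ,σ), so the p-quantile of ln T is μ + z_p·σ.
ln(108) = 4.682 and ln(274) = 5.613; z_{0.12} = -1.175, z_{0.65} = 0.3853.
σ = (5.613 − 4.682)/(0.3853 − (-1.175)) = 0.597.
μ = 4.682 − (-1.175)·0.597 = 5.383.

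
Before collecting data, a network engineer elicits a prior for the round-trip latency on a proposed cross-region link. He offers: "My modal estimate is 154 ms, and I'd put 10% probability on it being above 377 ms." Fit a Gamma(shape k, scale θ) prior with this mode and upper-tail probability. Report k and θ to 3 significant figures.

Gamma(k,θ) with k>1 has mode (k−1)θ, so θ = 154/(k−1).
Need P(X < 377) = 0.9 with θ tied to k this way. Start at k = 2, θ = 154: P(X<377) ≈ 0.702.
Too low — raise k to concentrate. Iterating converges to k ≈ 3.4.
Then θ = 154/(3.4−1) ≈ 64.2.

k ≈ 3.4, θ ≈ 64.2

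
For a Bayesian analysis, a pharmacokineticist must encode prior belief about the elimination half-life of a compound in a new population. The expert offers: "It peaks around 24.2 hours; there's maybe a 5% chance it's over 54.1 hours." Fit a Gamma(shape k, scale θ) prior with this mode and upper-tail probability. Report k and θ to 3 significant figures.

k ≈ 5.25, θ ≈ 5.7

Gamma(k,θ) with k>1 has mode (k−1)θ, so θ = 24.2/(k−1).
Need P(X < 54.1) = 0.95 with θ tied to k this way. Start at k = 2, θ = 24.2: P(X<54.1) ≈ 0.654.
Too low — raise k to concentrate. Iterating converges to k ≈ 5.25.
Then θ = 24.2/(5.25−1) ≈ 5.7.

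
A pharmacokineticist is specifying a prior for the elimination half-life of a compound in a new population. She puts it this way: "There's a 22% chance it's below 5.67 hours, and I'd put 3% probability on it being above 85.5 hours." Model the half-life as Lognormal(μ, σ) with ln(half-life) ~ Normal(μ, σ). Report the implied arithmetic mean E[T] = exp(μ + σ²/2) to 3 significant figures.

E[T] ≈ 21.1 hours

If T ~ Lognormal(μ,σ) then ln T ~ Normal(μ,σ), so the p-quantile of ln T is μ + z_p·σ.
ln(5.67) = 1.735 and ln(85.5) = 4.449; z_{0.22} = -0.7722, z_{0.97} = 1.881.
σ = (4.449 − 1.735)/(1.881 − (-0.7722)) = 1.023.
μ = 1.735 − (-0.7722)·1.023 = 2.525.
E[T] = exp(μ + σ²/2) = exp(2.525 + 0.5230) = 21.1 hours.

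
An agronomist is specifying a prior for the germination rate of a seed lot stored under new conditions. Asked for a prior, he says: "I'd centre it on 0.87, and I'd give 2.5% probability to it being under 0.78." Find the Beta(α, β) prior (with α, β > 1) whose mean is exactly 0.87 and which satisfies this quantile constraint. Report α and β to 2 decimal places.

α ≈ 57.81, β ≈ 8.64

With mean 0.87 fixed, write α = 0.87s, β = 0.13s where s = α+β.
Need P(θ < 0.78) = 0.025 under Beta(0.87s, 0.13s). Normal approximation: (q−m)/√(m(1−m)/s) ≈ z_{0.025} = -1.96, so s ≈ 0.87·0.13·(-1.96)²/(0.78−0.87)² = 53.6.
At s = 53.6: P(θ<0.78) ≈ 0.038. Adjusting to match 0.025 gives s ≈ 66.45.
So α = 0.87·66.45 ≈ 57.81, β = 0.13·66.45 ≈ 8.64.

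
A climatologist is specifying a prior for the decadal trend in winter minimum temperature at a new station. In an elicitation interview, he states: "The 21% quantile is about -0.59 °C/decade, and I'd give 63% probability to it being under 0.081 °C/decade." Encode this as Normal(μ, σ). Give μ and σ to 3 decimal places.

For Normal(μ,σ), the p-quantile is μ + z_p·σ. Here z_{0.21} = -0.8064, z_{0.63} = 0.3319.
So -0.59 = μ − 0.8064σ and 0.081 = μ + 0.3319σ.
Subtracting: σ = (0.081 − -0.59)/(0.3319 − (-0.8064)) = 0.589.
Then μ = -0.59 − (-0.8064)·0.589 = -0.115.

μ = -0.115, σ = 0.589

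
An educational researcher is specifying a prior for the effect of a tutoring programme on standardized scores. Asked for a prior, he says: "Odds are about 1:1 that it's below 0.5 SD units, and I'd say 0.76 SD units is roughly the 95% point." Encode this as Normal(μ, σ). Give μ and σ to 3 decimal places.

For Normal(μ,σ), the p-quantile is μ + z_p·σ. Here z_{0.5} = 0, z_{0.95} = 1.645.
So 0.5 = μ + 0σ and 0.76 = μ + 1.645σ.
Subtracting: σ = (0.76 − 0.5)/(1.645 − (0)) = 0.158.
Then μ = 0.5 − (0)·0.158 = 0.500.

μ = 0.500, σ = 0.158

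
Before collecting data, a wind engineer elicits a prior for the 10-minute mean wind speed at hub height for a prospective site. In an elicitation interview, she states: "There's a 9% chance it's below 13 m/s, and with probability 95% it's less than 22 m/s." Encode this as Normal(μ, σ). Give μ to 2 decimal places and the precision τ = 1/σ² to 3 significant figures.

μ = 17.04, τ = 0.11

The p-quantile of Normal(μ,σ) is μ + z_p·σ, with z_{0.09} = -1.341 and z_{0.95} = 1.645.
Eliminate σ: μ = (z₂·x₁ − z₁·x₂)/(z₂ − z₁) = (1.645·13 − (-1.341)·22)/2.986 = 17.04.
Then σ = (x₂ − x₁)/(z₂ − z₁) = (22 − 13)/2.986 = 3.01.
Precision τ = 1/σ² = 1/3.014² = 0.11.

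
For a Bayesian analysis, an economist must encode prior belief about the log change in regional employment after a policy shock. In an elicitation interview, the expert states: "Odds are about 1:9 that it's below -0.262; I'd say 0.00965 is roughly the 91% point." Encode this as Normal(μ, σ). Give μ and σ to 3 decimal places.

μ = -0.129, σ = 0.104

The p-quantile of Normal(μ,σ) is μ + z_p·σ, with z_{0.1} = -1.282 and z_{0.91} = 1.341.
Eliminate σ: μ = (z₂·x₁ − z₁·x₂)/(z₂ − z₁) = (1.341·-0.262 − (-1.282)·0.00965)/2.622 = -0.129.
Then σ = (x₂ − x₁)/(z₂ − z₁) = (0.00965 − -0.262)/2.622 = 0.104.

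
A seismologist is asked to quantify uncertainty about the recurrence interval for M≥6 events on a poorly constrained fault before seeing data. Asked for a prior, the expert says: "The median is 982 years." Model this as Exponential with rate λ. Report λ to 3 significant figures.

λ ≈ 0.000706

Exponential median = ln 2 / λ, so λ = ln 2 / 982.0 = 0.000706.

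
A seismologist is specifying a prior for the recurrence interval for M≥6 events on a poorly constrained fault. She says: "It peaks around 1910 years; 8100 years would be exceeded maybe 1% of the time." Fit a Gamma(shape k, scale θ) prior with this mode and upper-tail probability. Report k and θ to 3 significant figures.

k ≈ 2.97, θ ≈ 969

Gamma(k,θ) with k>1 has mode (k−1)θ, so θ = 1910/(k−1).
Need P(X < 8100) = 0.99 with θ tied to k this way. Start at k = 2, θ = 1910: P(X<8100) ≈ 0.925.
Too low — raise k to concentrate. Iterating converges to k ≈ 2.97.
Then θ = 1910/(2.97−1) ≈ 969.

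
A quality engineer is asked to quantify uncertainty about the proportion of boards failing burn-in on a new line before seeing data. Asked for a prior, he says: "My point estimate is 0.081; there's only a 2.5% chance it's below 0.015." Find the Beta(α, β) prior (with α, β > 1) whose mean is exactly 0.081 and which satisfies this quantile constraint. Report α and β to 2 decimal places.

With mean 0.081 fixed, write α = 0.081s, β = 0.919s where s = α+β.
Need P(θ < 0.015) = 0.025 under Beta(0.081s, 0.919s). Normal approximation: (q−m)/√(m(1−m)/s) ≈ z_{0.025} = -1.96, so s ≈ 0.081·0.919·(-1.96)²/(0.015−0.081)² = 65.6.
At s = 65.6: P(θ<0.015) ≈ 0.002. Adjusting to match 0.025 gives s ≈ 32.31.
So α = 0.081·32.31 ≈ 2.62, β = 0.919·32.31 ≈ 29.70.

α ≈ 2.62, β ≈ 29.70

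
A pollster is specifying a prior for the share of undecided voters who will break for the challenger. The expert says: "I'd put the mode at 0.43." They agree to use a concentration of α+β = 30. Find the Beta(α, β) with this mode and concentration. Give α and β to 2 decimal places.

For α,β > 1 the Beta mode is (α−1)/(α+β−2). With α+β = 30, the mode is (α−1)/28.
Set (α−1)/28 = 0.43 → α = 1 + 0.43·28 = 13.04.
β = 30 − α = 16.96.

α = 13.04, β = 16.96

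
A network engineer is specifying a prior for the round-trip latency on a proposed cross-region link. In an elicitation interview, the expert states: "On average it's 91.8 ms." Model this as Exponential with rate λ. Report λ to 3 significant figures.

Exponential mean = 1/λ, so λ = 1/91.8 = 0.0109.

λ ≈ 0.0109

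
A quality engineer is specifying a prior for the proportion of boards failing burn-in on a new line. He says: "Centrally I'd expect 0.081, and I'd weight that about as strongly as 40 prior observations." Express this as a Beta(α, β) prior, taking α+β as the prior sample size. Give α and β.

Under the effective-sample-size interpretation, Beta(α, β) has prior mean α/(α+β) and prior sample size α+β.
So α+β = 40 and α/(α+β) = 0.081, giving α = 0.081·40 = 3.24 and β = 40 − 3.24 = 36.76.

α = 3.24, β = 36.76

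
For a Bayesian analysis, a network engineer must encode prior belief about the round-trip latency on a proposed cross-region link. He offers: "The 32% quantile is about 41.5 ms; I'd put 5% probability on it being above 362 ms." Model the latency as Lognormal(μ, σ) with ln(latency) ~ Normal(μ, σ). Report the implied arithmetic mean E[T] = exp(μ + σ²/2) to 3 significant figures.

E[T] ≈ 113 ms

If T ~ Lognormal(μ,σ) then ln T ~ Normal(μ,σ), so the p-quantile of ln T is μ + z_p·σ.
ln(41.5) = 3.726 and ln(362) = 5.892; z_{0.32} = -0.4677, z_{0.95} = 1.645.
σ = (5.892 − 3.726)/(1.645 − (-0.4677)) = 1.025.
μ = 3.726 − (-0.4677)·1.025 = 4.205.
E[T] = exp(μ + σ²/2) = exp(4.205 + 0.5256) = 113 ms.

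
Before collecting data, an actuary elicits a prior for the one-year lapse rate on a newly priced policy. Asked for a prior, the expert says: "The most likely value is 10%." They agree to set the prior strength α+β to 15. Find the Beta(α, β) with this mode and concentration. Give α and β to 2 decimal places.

α = 2.30, β = 12.70

For α,β > 1 the Beta mode is (α−1)/(α+β−2). With α+β = 15, the mode is (α−1)/13.
Set (α−1)/13 = 0.1 → α = 1 + 0.1·13 = 2.30.
β = 15 − α = 12.70.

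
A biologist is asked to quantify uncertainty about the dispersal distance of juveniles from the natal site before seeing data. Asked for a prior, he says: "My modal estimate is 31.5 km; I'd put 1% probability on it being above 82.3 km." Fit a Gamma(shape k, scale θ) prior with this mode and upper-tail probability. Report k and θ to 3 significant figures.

k ≈ 6.04, θ ≈ 6.25

Gamma(k,θ) with k>1 has mode (k−1)θ, so θ = 31.5/(k−1).
Need P(X < 82.3) = 0.99 with θ tied to k this way. Start at k = 2, θ = 31.5: P(X<82.3) ≈ 0.735.
Too low — raise k to concentrate. Iterating converges to k ≈ 6.04.
Then θ = 31.5/(6.04−1) ≈ 6.25.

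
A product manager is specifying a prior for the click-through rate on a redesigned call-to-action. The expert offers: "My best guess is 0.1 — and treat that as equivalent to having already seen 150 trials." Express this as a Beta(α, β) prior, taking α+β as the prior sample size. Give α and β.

Under the effective-sample-size interpretation, Beta(α, β) has prior mean α/(α+β) and prior sample size α+β.
So α+β = 150 and α/(α+β) = 0.1, giving α = 0.1·150 = 15 and β = 150 − 15 = 135.

α = 15, β = 135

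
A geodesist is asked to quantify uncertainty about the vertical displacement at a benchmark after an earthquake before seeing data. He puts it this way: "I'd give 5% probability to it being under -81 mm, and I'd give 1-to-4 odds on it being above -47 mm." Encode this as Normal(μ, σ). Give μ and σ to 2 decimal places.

μ = -58.51, σ = 13.67

For Normal(μ,σ), the p-quantile is μ + z_p·σ. Here z_{0.05} = -1.645, z_{0.8} = 0.8416.
So -81 = μ − 1.645σ and -47 = μ + 0.8416σ.
Subtracting: σ = (-47 − -81)/(0.8416 − (-1.645)) = 13.67.
Then μ = -81 − (-1.645)·13.67 = -58.51.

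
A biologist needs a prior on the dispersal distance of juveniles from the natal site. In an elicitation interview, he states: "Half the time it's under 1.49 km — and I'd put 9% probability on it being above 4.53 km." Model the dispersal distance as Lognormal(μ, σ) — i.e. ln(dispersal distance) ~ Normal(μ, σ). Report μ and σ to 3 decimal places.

μ ≈ 0.399, σ ≈ 0.829

If T ~ Lognormal(μ,σ) then ln T ~ Normal(μ,σ), so the p-quantile of ln T is μ + z_p·σ.
ln(1.49) = 0.3988 and ln(4.53) = 1.511; z_{0.5} = 0, z_{0.91} = 1.341.
σ = (1.511 − 0.3988)/(1.341 − (0)) = 0.829.
μ = 0.3988 − (0)·0.829 = 0.399.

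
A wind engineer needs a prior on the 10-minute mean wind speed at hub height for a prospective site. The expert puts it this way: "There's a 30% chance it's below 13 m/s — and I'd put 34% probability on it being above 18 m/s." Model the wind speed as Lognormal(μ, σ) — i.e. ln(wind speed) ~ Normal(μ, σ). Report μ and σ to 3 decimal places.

μ ≈ 2.747, σ ≈ 0.347

If T ~ Lognormal(μ,σ) then ln T ~ Normal(μ,σ), so the p-quantile of ln T is μ + z_p·σ.
ln(13) = 2.565 and ln(18) = 2.89; z_{0.3} = -0.5244, z_{0.66} = 0.4125.
σ = (2.89 − 2.565)/(0.4125 − (-0.5244)) = 0.347.
μ = 2.565 − (-0.5244)·0.347 = 2.747.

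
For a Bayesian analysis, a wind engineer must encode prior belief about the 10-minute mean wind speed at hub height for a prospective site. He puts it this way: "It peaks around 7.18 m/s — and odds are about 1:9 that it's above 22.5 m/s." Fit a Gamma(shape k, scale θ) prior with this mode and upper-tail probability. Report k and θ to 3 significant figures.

Gamma(k,θ) with k>1 has mode (k−1)θ, so θ = 7.18/(k−1).
Need P(X < 22.5) = 0.9 with θ tied to k this way. Start at k = 2, θ = 7.18: P(X<22.5) ≈ 0.820.
Too low — raise k to concentrate. Iterating converges to k ≈ 2.45.
Then θ = 7.18/(2.45−1) ≈ 4.95.

k ≈ 2.45, θ ≈ 4.95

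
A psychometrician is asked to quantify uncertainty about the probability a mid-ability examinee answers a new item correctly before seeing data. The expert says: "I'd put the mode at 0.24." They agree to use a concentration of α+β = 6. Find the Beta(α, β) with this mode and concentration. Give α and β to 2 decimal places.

For α,β > 1 the Beta mode is (α−1)/(α+β−2). With α+β = 6, the mode is (α−1)/4.
Set (α−1)/4 = 0.24 → α = 1 + 0.24·4 = 1.96.
β = 6 − α = 4.04.

α = 1.96, β = 4.04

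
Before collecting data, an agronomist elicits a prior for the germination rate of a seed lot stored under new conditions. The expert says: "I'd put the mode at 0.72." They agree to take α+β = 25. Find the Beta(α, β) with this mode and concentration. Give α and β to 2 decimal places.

For α,β > 1 the Beta mode is (α−1)/(α+β−2). With α+β = 25, the mode is (α−1)/23.
Set (α−1)/23 = 0.72 → α = 1 + 0.72·23 = 17.56.
β = 25 − α = 7.44.

α = 17.56, β = 7.44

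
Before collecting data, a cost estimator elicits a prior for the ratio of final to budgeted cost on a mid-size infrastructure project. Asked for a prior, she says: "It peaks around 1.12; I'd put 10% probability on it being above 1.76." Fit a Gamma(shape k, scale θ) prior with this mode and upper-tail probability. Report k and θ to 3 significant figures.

Gamma(k,θ) with k>1 has mode (k−1)θ, so θ = 1.12/(k−1).
Need P(X < 1.76) = 0.9 with θ tied to k this way. Start at k = 2, θ = 1.12: P(X<1.76) ≈ 0.466.
Too low — raise k to concentrate. Iterating converges to k ≈ 10.2.
Then θ = 1.12/(10.2−1) ≈ 0.122.

k ≈ 10.2, θ ≈ 0.122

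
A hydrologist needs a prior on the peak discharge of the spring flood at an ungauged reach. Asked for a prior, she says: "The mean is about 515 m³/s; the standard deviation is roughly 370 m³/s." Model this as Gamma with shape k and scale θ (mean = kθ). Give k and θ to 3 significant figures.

k ≈ 1.94, θ ≈ 266

For Gamma(k, scale θ): mean = kθ, variance = kθ², so CV = 1/√k.
CV = SD/mean = 370/515 = 0.7184, hence k = 1/CV² = 1.94.
Then θ = mean/k = 515/1.94 = 266.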